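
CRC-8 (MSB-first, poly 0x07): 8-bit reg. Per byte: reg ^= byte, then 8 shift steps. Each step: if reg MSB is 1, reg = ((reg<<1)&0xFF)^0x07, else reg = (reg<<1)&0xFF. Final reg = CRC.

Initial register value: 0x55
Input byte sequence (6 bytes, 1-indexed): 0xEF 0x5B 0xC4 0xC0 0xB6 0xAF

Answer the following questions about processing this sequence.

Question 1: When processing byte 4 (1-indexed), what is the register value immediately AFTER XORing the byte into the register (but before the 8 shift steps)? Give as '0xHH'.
Answer: 0x64

Derivation:
Register before byte 4: 0xA4
Byte 4: 0xC0
0xA4 XOR 0xC0 = 0x64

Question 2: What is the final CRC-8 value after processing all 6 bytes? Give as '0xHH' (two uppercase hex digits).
After byte 1 (0xEF): reg=0x2F
After byte 2 (0x5B): reg=0x4B
After byte 3 (0xC4): reg=0xA4
After byte 4 (0xC0): reg=0x3B
After byte 5 (0xB6): reg=0xAA
After byte 6 (0xAF): reg=0x1B

Answer: 0x1B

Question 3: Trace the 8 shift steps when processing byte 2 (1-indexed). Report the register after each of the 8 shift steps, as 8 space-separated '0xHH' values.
Answer: 0xE8 0xD7 0xA9 0x55 0xAA 0x53 0xA6 0x4B

Derivation:
After byte 1 (0xEF): reg=0x2F
Register before byte 2: 0x2F
After XOR with byte 0x5B: 0x74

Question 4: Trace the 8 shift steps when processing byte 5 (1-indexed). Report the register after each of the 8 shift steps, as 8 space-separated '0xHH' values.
Answer: 0x1D 0x3A 0x74 0xE8 0xD7 0xA9 0x55 0xAA

Derivation:
After byte 1 (0xEF): reg=0x2F
After byte 2 (0x5B): reg=0x4B
After byte 3 (0xC4): reg=0xA4
After byte 4 (0xC0): reg=0x3B
Register before byte 5: 0x3B
After XOR with byte 0xB6: 0x8D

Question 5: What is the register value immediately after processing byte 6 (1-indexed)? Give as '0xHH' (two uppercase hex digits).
After byte 1 (0xEF): reg=0x2F
After byte 2 (0x5B): reg=0x4B
After byte 3 (0xC4): reg=0xA4
After byte 4 (0xC0): reg=0x3B
After byte 5 (0xB6): reg=0xAA
After byte 6 (0xAF): reg=0x1B

Answer: 0x1B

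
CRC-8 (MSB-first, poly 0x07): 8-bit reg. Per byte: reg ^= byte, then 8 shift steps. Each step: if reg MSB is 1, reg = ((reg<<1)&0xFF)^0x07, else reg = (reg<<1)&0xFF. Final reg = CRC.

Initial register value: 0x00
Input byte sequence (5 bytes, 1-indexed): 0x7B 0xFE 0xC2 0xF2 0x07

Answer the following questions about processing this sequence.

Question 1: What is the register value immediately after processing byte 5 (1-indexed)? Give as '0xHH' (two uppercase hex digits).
After byte 1 (0x7B): reg=0x66
After byte 2 (0xFE): reg=0xC1
After byte 3 (0xC2): reg=0x09
After byte 4 (0xF2): reg=0xEF
After byte 5 (0x07): reg=0x96

Answer: 0x96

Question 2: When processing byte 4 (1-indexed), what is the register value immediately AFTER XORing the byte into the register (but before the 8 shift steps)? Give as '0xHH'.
Answer: 0xFB

Derivation:
Register before byte 4: 0x09
Byte 4: 0xF2
0x09 XOR 0xF2 = 0xFB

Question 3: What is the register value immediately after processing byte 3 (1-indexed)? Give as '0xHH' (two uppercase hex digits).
Answer: 0x09

Derivation:
After byte 1 (0x7B): reg=0x66
After byte 2 (0xFE): reg=0xC1
After byte 3 (0xC2): reg=0x09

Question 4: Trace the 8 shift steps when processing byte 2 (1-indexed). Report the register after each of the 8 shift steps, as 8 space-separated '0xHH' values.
After byte 1 (0x7B): reg=0x66
Register before byte 2: 0x66
After XOR with byte 0xFE: 0x98

Answer: 0x37 0x6E 0xDC 0xBF 0x79 0xF2 0xE3 0xC1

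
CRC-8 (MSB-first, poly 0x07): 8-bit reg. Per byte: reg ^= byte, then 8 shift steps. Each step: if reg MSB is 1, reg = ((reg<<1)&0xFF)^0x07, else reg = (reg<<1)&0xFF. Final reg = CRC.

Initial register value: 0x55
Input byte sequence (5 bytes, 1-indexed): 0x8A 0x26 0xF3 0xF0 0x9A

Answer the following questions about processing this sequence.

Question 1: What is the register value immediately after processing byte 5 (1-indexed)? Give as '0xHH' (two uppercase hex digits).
After byte 1 (0x8A): reg=0x13
After byte 2 (0x26): reg=0x8B
After byte 3 (0xF3): reg=0x6F
After byte 4 (0xF0): reg=0xD4
After byte 5 (0x9A): reg=0xED

Answer: 0xED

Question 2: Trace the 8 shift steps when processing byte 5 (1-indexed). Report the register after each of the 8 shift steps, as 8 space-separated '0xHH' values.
Answer: 0x9C 0x3F 0x7E 0xFC 0xFF 0xF9 0xF5 0xED

Derivation:
After byte 1 (0x8A): reg=0x13
After byte 2 (0x26): reg=0x8B
After byte 3 (0xF3): reg=0x6F
After byte 4 (0xF0): reg=0xD4
Register before byte 5: 0xD4
After XOR with byte 0x9A: 0x4E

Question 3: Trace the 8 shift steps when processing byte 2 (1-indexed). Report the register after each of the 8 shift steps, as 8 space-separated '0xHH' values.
Answer: 0x6A 0xD4 0xAF 0x59 0xB2 0x63 0xC6 0x8B

Derivation:
After byte 1 (0x8A): reg=0x13
Register before byte 2: 0x13
After XOR with byte 0x26: 0x35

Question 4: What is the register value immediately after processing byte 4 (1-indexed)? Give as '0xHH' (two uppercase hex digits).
Answer: 0xD4

Derivation:
After byte 1 (0x8A): reg=0x13
After byte 2 (0x26): reg=0x8B
After byte 3 (0xF3): reg=0x6F
After byte 4 (0xF0): reg=0xD4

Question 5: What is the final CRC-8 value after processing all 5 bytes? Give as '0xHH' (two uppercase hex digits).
After byte 1 (0x8A): reg=0x13
After byte 2 (0x26): reg=0x8B
After byte 3 (0xF3): reg=0x6F
After byte 4 (0xF0): reg=0xD4
After byte 5 (0x9A): reg=0xED

Answer: 0xED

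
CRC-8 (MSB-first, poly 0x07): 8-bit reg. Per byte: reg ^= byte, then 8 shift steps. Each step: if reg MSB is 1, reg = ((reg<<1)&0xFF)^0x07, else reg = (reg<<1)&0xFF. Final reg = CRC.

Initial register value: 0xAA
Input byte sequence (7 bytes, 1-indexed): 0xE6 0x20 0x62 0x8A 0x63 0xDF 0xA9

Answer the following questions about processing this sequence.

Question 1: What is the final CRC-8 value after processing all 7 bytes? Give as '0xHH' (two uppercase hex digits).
Answer: 0x73

Derivation:
After byte 1 (0xE6): reg=0xE3
After byte 2 (0x20): reg=0x47
After byte 3 (0x62): reg=0xFB
After byte 4 (0x8A): reg=0x50
After byte 5 (0x63): reg=0x99
After byte 6 (0xDF): reg=0xD5
After byte 7 (0xA9): reg=0x73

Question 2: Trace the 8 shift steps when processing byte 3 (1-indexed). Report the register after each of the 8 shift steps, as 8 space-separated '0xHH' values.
Answer: 0x4A 0x94 0x2F 0x5E 0xBC 0x7F 0xFE 0xFB

Derivation:
After byte 1 (0xE6): reg=0xE3
After byte 2 (0x20): reg=0x47
Register before byte 3: 0x47
After XOR with byte 0x62: 0x25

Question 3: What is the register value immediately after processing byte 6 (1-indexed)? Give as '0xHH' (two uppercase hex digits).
After byte 1 (0xE6): reg=0xE3
After byte 2 (0x20): reg=0x47
After byte 3 (0x62): reg=0xFB
After byte 4 (0x8A): reg=0x50
After byte 5 (0x63): reg=0x99
After byte 6 (0xDF): reg=0xD5

Answer: 0xD5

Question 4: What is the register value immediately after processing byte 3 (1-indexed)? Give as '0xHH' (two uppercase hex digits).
After byte 1 (0xE6): reg=0xE3
After byte 2 (0x20): reg=0x47
After byte 3 (0x62): reg=0xFB

Answer: 0xFB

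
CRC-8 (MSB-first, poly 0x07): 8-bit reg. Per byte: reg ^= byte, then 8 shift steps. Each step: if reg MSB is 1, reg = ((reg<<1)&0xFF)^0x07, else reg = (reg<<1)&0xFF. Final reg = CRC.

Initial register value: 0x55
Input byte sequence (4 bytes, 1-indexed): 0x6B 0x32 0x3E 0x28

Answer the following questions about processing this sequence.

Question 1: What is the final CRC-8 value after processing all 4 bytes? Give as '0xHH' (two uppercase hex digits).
After byte 1 (0x6B): reg=0xBA
After byte 2 (0x32): reg=0xB1
After byte 3 (0x3E): reg=0xA4
After byte 4 (0x28): reg=0xAD

Answer: 0xAD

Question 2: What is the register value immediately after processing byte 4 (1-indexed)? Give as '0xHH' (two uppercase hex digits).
Answer: 0xAD

Derivation:
After byte 1 (0x6B): reg=0xBA
After byte 2 (0x32): reg=0xB1
After byte 3 (0x3E): reg=0xA4
After byte 4 (0x28): reg=0xAD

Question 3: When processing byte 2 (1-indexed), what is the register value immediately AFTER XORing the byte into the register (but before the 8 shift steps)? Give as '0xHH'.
Answer: 0x88

Derivation:
Register before byte 2: 0xBA
Byte 2: 0x32
0xBA XOR 0x32 = 0x88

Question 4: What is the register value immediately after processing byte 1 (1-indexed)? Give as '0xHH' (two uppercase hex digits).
After byte 1 (0x6B): reg=0xBA

Answer: 0xBA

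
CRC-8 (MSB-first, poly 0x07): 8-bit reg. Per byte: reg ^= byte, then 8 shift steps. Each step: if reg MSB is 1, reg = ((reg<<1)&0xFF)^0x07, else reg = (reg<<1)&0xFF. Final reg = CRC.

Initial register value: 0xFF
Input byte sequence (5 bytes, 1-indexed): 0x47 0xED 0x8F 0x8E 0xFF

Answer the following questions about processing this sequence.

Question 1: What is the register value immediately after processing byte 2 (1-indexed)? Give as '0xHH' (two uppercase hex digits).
Answer: 0x6A

Derivation:
After byte 1 (0x47): reg=0x21
After byte 2 (0xED): reg=0x6A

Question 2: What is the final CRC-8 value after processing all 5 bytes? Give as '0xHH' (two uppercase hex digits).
Answer: 0x9D

Derivation:
After byte 1 (0x47): reg=0x21
After byte 2 (0xED): reg=0x6A
After byte 3 (0x8F): reg=0xB5
After byte 4 (0x8E): reg=0xA1
After byte 5 (0xFF): reg=0x9D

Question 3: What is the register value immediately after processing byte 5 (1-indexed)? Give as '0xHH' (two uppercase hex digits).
Answer: 0x9D

Derivation:
After byte 1 (0x47): reg=0x21
After byte 2 (0xED): reg=0x6A
After byte 3 (0x8F): reg=0xB5
After byte 4 (0x8E): reg=0xA1
After byte 5 (0xFF): reg=0x9D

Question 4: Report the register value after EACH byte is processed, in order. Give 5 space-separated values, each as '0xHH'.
0x21 0x6A 0xB5 0xA1 0x9D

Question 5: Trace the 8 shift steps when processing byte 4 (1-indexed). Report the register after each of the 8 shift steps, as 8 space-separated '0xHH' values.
Answer: 0x76 0xEC 0xDF 0xB9 0x75 0xEA 0xD3 0xA1

Derivation:
After byte 1 (0x47): reg=0x21
After byte 2 (0xED): reg=0x6A
After byte 3 (0x8F): reg=0xB5
Register before byte 4: 0xB5
After XOR with byte 0x8E: 0x3B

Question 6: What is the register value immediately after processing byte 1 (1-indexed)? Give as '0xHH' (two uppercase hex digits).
Answer: 0x21

Derivation:
After byte 1 (0x47): reg=0x21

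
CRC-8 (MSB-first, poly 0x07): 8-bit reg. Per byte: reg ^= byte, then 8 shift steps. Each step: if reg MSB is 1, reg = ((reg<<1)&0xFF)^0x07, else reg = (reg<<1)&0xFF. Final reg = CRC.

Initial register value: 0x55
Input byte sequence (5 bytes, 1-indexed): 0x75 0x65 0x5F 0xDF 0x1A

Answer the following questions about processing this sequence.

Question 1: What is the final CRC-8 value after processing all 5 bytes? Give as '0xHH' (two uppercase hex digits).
Answer: 0x23

Derivation:
After byte 1 (0x75): reg=0xE0
After byte 2 (0x65): reg=0x92
After byte 3 (0x5F): reg=0x6D
After byte 4 (0xDF): reg=0x17
After byte 5 (0x1A): reg=0x23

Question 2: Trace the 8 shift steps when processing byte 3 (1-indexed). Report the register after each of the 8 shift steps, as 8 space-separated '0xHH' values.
After byte 1 (0x75): reg=0xE0
After byte 2 (0x65): reg=0x92
Register before byte 3: 0x92
After XOR with byte 0x5F: 0xCD

Answer: 0x9D 0x3D 0x7A 0xF4 0xEF 0xD9 0xB5 0x6D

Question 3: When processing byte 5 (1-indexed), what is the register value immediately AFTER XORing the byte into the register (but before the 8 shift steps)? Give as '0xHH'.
Register before byte 5: 0x17
Byte 5: 0x1A
0x17 XOR 0x1A = 0x0D

Answer: 0x0D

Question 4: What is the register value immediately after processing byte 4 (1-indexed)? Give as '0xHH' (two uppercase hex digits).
After byte 1 (0x75): reg=0xE0
After byte 2 (0x65): reg=0x92
After byte 3 (0x5F): reg=0x6D
After byte 4 (0xDF): reg=0x17

Answer: 0x17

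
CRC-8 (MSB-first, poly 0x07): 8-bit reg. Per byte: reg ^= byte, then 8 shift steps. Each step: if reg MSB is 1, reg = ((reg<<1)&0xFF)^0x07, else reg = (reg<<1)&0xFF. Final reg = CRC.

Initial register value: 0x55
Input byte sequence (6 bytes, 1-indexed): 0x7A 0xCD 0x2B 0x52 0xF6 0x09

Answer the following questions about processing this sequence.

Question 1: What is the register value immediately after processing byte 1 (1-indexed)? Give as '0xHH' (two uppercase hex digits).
Answer: 0xCD

Derivation:
After byte 1 (0x7A): reg=0xCD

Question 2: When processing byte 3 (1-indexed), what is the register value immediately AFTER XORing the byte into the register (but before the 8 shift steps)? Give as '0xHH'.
Answer: 0x2B

Derivation:
Register before byte 3: 0x00
Byte 3: 0x2B
0x00 XOR 0x2B = 0x2B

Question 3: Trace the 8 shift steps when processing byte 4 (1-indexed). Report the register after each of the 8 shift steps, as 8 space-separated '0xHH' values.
After byte 1 (0x7A): reg=0xCD
After byte 2 (0xCD): reg=0x00
After byte 3 (0x2B): reg=0xD1
Register before byte 4: 0xD1
After XOR with byte 0x52: 0x83

Answer: 0x01 0x02 0x04 0x08 0x10 0x20 0x40 0x80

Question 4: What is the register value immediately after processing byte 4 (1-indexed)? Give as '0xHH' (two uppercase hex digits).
After byte 1 (0x7A): reg=0xCD
After byte 2 (0xCD): reg=0x00
After byte 3 (0x2B): reg=0xD1
After byte 4 (0x52): reg=0x80

Answer: 0x80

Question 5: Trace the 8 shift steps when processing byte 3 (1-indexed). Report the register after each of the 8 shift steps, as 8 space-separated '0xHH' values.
Answer: 0x56 0xAC 0x5F 0xBE 0x7B 0xF6 0xEB 0xD1

Derivation:
After byte 1 (0x7A): reg=0xCD
After byte 2 (0xCD): reg=0x00
Register before byte 3: 0x00
After XOR with byte 0x2B: 0x2B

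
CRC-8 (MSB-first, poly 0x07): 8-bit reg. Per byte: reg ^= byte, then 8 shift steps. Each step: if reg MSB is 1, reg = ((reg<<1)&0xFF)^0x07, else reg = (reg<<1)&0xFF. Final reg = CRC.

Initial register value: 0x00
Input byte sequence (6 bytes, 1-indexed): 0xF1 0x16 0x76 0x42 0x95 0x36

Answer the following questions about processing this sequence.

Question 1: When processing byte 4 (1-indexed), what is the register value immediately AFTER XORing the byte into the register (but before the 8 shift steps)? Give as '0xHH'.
Answer: 0x29

Derivation:
Register before byte 4: 0x6B
Byte 4: 0x42
0x6B XOR 0x42 = 0x29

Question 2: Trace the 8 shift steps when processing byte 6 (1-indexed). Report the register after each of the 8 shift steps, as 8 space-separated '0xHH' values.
After byte 1 (0xF1): reg=0xD9
After byte 2 (0x16): reg=0x63
After byte 3 (0x76): reg=0x6B
After byte 4 (0x42): reg=0xDF
After byte 5 (0x95): reg=0xF1
Register before byte 6: 0xF1
After XOR with byte 0x36: 0xC7

Answer: 0x89 0x15 0x2A 0x54 0xA8 0x57 0xAE 0x5B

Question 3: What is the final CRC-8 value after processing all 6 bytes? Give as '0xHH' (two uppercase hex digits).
After byte 1 (0xF1): reg=0xD9
After byte 2 (0x16): reg=0x63
After byte 3 (0x76): reg=0x6B
After byte 4 (0x42): reg=0xDF
After byte 5 (0x95): reg=0xF1
After byte 6 (0x36): reg=0x5B

Answer: 0x5B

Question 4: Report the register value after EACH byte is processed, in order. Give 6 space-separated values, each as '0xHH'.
0xD9 0x63 0x6B 0xDF 0xF1 0x5B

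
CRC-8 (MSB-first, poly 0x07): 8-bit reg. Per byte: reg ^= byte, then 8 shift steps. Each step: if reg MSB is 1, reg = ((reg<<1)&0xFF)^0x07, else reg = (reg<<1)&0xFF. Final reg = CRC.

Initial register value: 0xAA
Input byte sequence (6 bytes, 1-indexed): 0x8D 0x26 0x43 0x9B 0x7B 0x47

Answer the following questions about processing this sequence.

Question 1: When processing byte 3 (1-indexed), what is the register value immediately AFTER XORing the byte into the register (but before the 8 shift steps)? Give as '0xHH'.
Answer: 0x74

Derivation:
Register before byte 3: 0x37
Byte 3: 0x43
0x37 XOR 0x43 = 0x74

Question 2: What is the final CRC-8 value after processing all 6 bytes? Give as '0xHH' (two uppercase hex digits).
Answer: 0xC8

Derivation:
After byte 1 (0x8D): reg=0xF5
After byte 2 (0x26): reg=0x37
After byte 3 (0x43): reg=0x4B
After byte 4 (0x9B): reg=0x3E
After byte 5 (0x7B): reg=0xDC
After byte 6 (0x47): reg=0xC8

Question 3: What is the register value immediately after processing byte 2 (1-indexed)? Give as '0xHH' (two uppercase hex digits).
Answer: 0x37

Derivation:
After byte 1 (0x8D): reg=0xF5
After byte 2 (0x26): reg=0x37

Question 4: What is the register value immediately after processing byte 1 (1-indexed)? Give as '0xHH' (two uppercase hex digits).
Answer: 0xF5

Derivation:
After byte 1 (0x8D): reg=0xF5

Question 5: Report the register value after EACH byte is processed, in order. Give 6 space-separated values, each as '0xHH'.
0xF5 0x37 0x4B 0x3E 0xDC 0xC8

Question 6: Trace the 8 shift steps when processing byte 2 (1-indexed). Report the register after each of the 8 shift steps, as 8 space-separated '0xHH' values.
Answer: 0xA1 0x45 0x8A 0x13 0x26 0x4C 0x98 0x37

Derivation:
After byte 1 (0x8D): reg=0xF5
Register before byte 2: 0xF5
After XOR with byte 0x26: 0xD3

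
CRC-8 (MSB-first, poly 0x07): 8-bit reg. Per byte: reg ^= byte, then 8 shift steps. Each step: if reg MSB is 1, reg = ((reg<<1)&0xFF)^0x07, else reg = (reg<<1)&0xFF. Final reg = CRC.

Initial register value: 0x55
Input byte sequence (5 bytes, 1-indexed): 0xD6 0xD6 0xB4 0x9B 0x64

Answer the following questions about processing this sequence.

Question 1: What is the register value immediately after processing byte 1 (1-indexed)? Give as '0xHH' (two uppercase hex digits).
Answer: 0x80

Derivation:
After byte 1 (0xD6): reg=0x80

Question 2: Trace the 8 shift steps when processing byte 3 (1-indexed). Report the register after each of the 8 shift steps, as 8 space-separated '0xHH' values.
Answer: 0x22 0x44 0x88 0x17 0x2E 0x5C 0xB8 0x77

Derivation:
After byte 1 (0xD6): reg=0x80
After byte 2 (0xD6): reg=0xA5
Register before byte 3: 0xA5
After XOR with byte 0xB4: 0x11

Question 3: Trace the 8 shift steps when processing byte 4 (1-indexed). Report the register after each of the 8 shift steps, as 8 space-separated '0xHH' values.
After byte 1 (0xD6): reg=0x80
After byte 2 (0xD6): reg=0xA5
After byte 3 (0xB4): reg=0x77
Register before byte 4: 0x77
After XOR with byte 0x9B: 0xEC

Answer: 0xDF 0xB9 0x75 0xEA 0xD3 0xA1 0x45 0x8A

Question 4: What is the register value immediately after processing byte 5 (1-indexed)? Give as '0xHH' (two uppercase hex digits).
After byte 1 (0xD6): reg=0x80
After byte 2 (0xD6): reg=0xA5
After byte 3 (0xB4): reg=0x77
After byte 4 (0x9B): reg=0x8A
After byte 5 (0x64): reg=0x84

Answer: 0x84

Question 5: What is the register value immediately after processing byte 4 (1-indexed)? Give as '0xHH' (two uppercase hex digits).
After byte 1 (0xD6): reg=0x80
After byte 2 (0xD6): reg=0xA5
After byte 3 (0xB4): reg=0x77
After byte 4 (0x9B): reg=0x8A

Answer: 0x8A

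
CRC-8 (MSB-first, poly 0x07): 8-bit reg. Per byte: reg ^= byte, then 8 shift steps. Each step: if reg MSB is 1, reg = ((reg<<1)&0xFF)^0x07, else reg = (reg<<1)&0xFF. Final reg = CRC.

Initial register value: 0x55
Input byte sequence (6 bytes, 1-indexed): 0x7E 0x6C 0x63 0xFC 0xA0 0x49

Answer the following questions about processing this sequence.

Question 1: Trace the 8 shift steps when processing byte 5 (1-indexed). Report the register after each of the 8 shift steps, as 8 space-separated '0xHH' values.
After byte 1 (0x7E): reg=0xD1
After byte 2 (0x6C): reg=0x3A
After byte 3 (0x63): reg=0x88
After byte 4 (0xFC): reg=0x4B
Register before byte 5: 0x4B
After XOR with byte 0xA0: 0xEB

Answer: 0xD1 0xA5 0x4D 0x9A 0x33 0x66 0xCC 0x9F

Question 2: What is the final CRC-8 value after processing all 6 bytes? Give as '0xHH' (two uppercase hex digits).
Answer: 0x2C

Derivation:
After byte 1 (0x7E): reg=0xD1
After byte 2 (0x6C): reg=0x3A
After byte 3 (0x63): reg=0x88
After byte 4 (0xFC): reg=0x4B
After byte 5 (0xA0): reg=0x9F
After byte 6 (0x49): reg=0x2C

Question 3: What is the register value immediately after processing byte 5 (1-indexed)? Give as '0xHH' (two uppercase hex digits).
Answer: 0x9F

Derivation:
After byte 1 (0x7E): reg=0xD1
After byte 2 (0x6C): reg=0x3A
After byte 3 (0x63): reg=0x88
After byte 4 (0xFC): reg=0x4B
After byte 5 (0xA0): reg=0x9F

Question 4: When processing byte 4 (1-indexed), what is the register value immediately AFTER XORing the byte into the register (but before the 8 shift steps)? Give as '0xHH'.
Register before byte 4: 0x88
Byte 4: 0xFC
0x88 XOR 0xFC = 0x74

Answer: 0x74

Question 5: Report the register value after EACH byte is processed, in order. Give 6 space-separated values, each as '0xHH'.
0xD1 0x3A 0x88 0x4B 0x9F 0x2C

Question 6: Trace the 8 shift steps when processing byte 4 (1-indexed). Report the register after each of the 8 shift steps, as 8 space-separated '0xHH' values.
After byte 1 (0x7E): reg=0xD1
After byte 2 (0x6C): reg=0x3A
After byte 3 (0x63): reg=0x88
Register before byte 4: 0x88
After XOR with byte 0xFC: 0x74

Answer: 0xE8 0xD7 0xA9 0x55 0xAA 0x53 0xA6 0x4B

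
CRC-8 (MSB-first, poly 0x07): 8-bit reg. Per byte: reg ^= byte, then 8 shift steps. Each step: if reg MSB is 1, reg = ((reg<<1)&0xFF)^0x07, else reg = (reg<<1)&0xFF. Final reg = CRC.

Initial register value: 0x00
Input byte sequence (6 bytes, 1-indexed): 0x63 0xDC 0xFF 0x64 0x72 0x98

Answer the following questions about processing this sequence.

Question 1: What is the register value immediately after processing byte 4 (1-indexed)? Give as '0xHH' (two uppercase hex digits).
After byte 1 (0x63): reg=0x2E
After byte 2 (0xDC): reg=0xD0
After byte 3 (0xFF): reg=0xCD
After byte 4 (0x64): reg=0x56

Answer: 0x56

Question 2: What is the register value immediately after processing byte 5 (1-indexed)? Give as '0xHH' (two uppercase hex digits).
Answer: 0xFC

Derivation:
After byte 1 (0x63): reg=0x2E
After byte 2 (0xDC): reg=0xD0
After byte 3 (0xFF): reg=0xCD
After byte 4 (0x64): reg=0x56
After byte 5 (0x72): reg=0xFC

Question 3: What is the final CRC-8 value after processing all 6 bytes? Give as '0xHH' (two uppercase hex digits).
Answer: 0x3B

Derivation:
After byte 1 (0x63): reg=0x2E
After byte 2 (0xDC): reg=0xD0
After byte 3 (0xFF): reg=0xCD
After byte 4 (0x64): reg=0x56
After byte 5 (0x72): reg=0xFC
After byte 6 (0x98): reg=0x3B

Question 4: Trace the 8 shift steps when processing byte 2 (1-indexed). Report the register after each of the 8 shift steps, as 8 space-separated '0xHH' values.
After byte 1 (0x63): reg=0x2E
Register before byte 2: 0x2E
After XOR with byte 0xDC: 0xF2

Answer: 0xE3 0xC1 0x85 0x0D 0x1A 0x34 0x68 0xD0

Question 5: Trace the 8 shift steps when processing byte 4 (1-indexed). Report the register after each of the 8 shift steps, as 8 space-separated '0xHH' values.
Answer: 0x55 0xAA 0x53 0xA6 0x4B 0x96 0x2B 0x56

Derivation:
After byte 1 (0x63): reg=0x2E
After byte 2 (0xDC): reg=0xD0
After byte 3 (0xFF): reg=0xCD
Register before byte 4: 0xCD
After XOR with byte 0x64: 0xA9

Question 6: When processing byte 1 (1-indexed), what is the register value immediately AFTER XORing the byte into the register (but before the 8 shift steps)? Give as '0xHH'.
Answer: 0x63

Derivation:
Register before byte 1: 0x00
Byte 1: 0x63
0x00 XOR 0x63 = 0x63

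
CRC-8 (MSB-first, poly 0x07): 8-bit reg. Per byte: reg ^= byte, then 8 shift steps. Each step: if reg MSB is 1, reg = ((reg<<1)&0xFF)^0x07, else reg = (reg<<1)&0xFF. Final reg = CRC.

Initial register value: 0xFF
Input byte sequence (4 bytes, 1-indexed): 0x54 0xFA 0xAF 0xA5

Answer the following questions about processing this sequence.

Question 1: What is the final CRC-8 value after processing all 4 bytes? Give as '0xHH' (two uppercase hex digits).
Answer: 0x37

Derivation:
After byte 1 (0x54): reg=0x58
After byte 2 (0xFA): reg=0x67
After byte 3 (0xAF): reg=0x76
After byte 4 (0xA5): reg=0x37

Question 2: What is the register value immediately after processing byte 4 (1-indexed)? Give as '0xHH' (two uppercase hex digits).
Answer: 0x37

Derivation:
After byte 1 (0x54): reg=0x58
After byte 2 (0xFA): reg=0x67
After byte 3 (0xAF): reg=0x76
After byte 4 (0xA5): reg=0x37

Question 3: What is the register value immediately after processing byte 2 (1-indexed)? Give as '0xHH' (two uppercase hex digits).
After byte 1 (0x54): reg=0x58
After byte 2 (0xFA): reg=0x67

Answer: 0x67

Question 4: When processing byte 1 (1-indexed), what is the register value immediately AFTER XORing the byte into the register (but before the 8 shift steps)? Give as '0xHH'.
Register before byte 1: 0xFF
Byte 1: 0x54
0xFF XOR 0x54 = 0xAB

Answer: 0xAB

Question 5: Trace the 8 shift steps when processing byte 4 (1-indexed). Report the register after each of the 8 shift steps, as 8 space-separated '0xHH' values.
Answer: 0xA1 0x45 0x8A 0x13 0x26 0x4C 0x98 0x37

Derivation:
After byte 1 (0x54): reg=0x58
After byte 2 (0xFA): reg=0x67
After byte 3 (0xAF): reg=0x76
Register before byte 4: 0x76
After XOR with byte 0xA5: 0xD3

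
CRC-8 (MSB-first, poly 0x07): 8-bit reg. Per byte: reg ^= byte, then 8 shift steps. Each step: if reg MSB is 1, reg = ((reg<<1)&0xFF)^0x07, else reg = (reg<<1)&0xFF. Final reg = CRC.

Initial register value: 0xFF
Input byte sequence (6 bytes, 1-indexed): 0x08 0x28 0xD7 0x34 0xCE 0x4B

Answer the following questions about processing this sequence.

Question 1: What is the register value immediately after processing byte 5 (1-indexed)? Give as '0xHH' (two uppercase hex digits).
After byte 1 (0x08): reg=0xCB
After byte 2 (0x28): reg=0xA7
After byte 3 (0xD7): reg=0x57
After byte 4 (0x34): reg=0x2E
After byte 5 (0xCE): reg=0xAE

Answer: 0xAE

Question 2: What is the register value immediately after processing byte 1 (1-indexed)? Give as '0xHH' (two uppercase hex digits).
After byte 1 (0x08): reg=0xCB

Answer: 0xCB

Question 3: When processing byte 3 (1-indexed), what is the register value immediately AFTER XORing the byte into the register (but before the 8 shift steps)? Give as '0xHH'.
Answer: 0x70

Derivation:
Register before byte 3: 0xA7
Byte 3: 0xD7
0xA7 XOR 0xD7 = 0x70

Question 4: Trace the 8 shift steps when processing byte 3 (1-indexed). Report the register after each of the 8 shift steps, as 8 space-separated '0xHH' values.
Answer: 0xE0 0xC7 0x89 0x15 0x2A 0x54 0xA8 0x57

Derivation:
After byte 1 (0x08): reg=0xCB
After byte 2 (0x28): reg=0xA7
Register before byte 3: 0xA7
After XOR with byte 0xD7: 0x70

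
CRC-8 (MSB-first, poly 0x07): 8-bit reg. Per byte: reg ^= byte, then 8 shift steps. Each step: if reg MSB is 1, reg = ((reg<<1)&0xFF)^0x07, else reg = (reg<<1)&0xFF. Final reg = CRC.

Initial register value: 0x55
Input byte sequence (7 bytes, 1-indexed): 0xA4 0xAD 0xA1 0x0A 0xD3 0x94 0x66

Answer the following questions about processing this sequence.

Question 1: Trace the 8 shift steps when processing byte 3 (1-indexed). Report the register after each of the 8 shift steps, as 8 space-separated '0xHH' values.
After byte 1 (0xA4): reg=0xD9
After byte 2 (0xAD): reg=0x4B
Register before byte 3: 0x4B
After XOR with byte 0xA1: 0xEA

Answer: 0xD3 0xA1 0x45 0x8A 0x13 0x26 0x4C 0x98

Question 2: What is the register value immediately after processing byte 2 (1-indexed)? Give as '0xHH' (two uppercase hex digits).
After byte 1 (0xA4): reg=0xD9
After byte 2 (0xAD): reg=0x4B

Answer: 0x4B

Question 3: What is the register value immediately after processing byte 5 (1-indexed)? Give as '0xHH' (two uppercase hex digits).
After byte 1 (0xA4): reg=0xD9
After byte 2 (0xAD): reg=0x4B
After byte 3 (0xA1): reg=0x98
After byte 4 (0x0A): reg=0xF7
After byte 5 (0xD3): reg=0xFC

Answer: 0xFC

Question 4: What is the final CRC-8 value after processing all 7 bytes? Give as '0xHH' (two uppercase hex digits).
Answer: 0x68

Derivation:
After byte 1 (0xA4): reg=0xD9
After byte 2 (0xAD): reg=0x4B
After byte 3 (0xA1): reg=0x98
After byte 4 (0x0A): reg=0xF7
After byte 5 (0xD3): reg=0xFC
After byte 6 (0x94): reg=0x1F
After byte 7 (0x66): reg=0x68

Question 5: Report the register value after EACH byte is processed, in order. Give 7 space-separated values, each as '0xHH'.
0xD9 0x4B 0x98 0xF7 0xFC 0x1F 0x68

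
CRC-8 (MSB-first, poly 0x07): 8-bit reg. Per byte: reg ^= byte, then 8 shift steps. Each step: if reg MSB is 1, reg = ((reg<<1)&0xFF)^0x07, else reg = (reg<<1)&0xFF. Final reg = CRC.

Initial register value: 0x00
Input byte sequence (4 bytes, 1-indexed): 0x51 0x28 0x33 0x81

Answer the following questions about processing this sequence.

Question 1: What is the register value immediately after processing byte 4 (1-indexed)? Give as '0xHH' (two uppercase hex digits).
After byte 1 (0x51): reg=0xB0
After byte 2 (0x28): reg=0xC1
After byte 3 (0x33): reg=0xD0
After byte 4 (0x81): reg=0xB0

Answer: 0xB0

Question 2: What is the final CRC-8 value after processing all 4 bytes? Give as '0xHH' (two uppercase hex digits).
After byte 1 (0x51): reg=0xB0
After byte 2 (0x28): reg=0xC1
After byte 3 (0x33): reg=0xD0
After byte 4 (0x81): reg=0xB0

Answer: 0xB0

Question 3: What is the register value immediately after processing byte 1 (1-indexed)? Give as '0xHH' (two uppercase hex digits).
Answer: 0xB0

Derivation:
After byte 1 (0x51): reg=0xB0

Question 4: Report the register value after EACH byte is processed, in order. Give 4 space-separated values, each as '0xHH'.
0xB0 0xC1 0xD0 0xB0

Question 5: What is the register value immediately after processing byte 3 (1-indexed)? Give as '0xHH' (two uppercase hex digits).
Answer: 0xD0

Derivation:
After byte 1 (0x51): reg=0xB0
After byte 2 (0x28): reg=0xC1
After byte 3 (0x33): reg=0xD0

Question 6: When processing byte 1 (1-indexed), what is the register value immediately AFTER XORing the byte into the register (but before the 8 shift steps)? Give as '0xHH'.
Register before byte 1: 0x00
Byte 1: 0x51
0x00 XOR 0x51 = 0x51

Answer: 0x51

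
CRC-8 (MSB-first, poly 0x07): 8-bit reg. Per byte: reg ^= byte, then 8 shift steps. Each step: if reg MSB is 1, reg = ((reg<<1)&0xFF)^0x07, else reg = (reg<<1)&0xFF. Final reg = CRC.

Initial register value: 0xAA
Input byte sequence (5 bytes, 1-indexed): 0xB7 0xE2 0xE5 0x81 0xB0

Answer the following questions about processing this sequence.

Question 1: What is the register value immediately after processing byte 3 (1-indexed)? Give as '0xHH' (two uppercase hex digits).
After byte 1 (0xB7): reg=0x53
After byte 2 (0xE2): reg=0x1E
After byte 3 (0xE5): reg=0xEF

Answer: 0xEF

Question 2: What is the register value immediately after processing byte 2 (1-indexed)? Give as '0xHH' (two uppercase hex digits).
Answer: 0x1E

Derivation:
After byte 1 (0xB7): reg=0x53
After byte 2 (0xE2): reg=0x1E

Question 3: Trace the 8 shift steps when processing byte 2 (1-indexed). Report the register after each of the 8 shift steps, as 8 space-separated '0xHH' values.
After byte 1 (0xB7): reg=0x53
Register before byte 2: 0x53
After XOR with byte 0xE2: 0xB1

Answer: 0x65 0xCA 0x93 0x21 0x42 0x84 0x0F 0x1E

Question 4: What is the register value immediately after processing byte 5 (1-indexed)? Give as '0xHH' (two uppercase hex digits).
After byte 1 (0xB7): reg=0x53
After byte 2 (0xE2): reg=0x1E
After byte 3 (0xE5): reg=0xEF
After byte 4 (0x81): reg=0x0D
After byte 5 (0xB0): reg=0x3A

Answer: 0x3A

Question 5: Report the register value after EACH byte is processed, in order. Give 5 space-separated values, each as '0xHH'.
0x53 0x1E 0xEF 0x0D 0x3A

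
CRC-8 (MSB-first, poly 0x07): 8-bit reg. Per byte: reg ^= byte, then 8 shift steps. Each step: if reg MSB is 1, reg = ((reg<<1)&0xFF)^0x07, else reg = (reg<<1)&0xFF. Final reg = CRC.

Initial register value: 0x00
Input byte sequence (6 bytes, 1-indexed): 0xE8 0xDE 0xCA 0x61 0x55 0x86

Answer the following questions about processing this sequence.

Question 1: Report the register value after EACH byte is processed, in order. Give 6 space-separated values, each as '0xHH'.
0x96 0xFF 0x8B 0x98 0x6D 0x9F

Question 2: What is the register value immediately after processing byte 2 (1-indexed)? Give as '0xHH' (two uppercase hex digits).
After byte 1 (0xE8): reg=0x96
After byte 2 (0xDE): reg=0xFF

Answer: 0xFF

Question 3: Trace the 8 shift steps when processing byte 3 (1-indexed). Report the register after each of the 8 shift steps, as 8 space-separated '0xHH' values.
Answer: 0x6A 0xD4 0xAF 0x59 0xB2 0x63 0xC6 0x8B

Derivation:
After byte 1 (0xE8): reg=0x96
After byte 2 (0xDE): reg=0xFF
Register before byte 3: 0xFF
After XOR with byte 0xCA: 0x35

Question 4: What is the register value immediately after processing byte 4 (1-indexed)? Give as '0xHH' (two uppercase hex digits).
Answer: 0x98

Derivation:
After byte 1 (0xE8): reg=0x96
After byte 2 (0xDE): reg=0xFF
After byte 3 (0xCA): reg=0x8B
After byte 4 (0x61): reg=0x98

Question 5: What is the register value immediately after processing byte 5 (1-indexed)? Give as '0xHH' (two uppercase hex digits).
After byte 1 (0xE8): reg=0x96
After byte 2 (0xDE): reg=0xFF
After byte 3 (0xCA): reg=0x8B
After byte 4 (0x61): reg=0x98
After byte 5 (0x55): reg=0x6D

Answer: 0x6D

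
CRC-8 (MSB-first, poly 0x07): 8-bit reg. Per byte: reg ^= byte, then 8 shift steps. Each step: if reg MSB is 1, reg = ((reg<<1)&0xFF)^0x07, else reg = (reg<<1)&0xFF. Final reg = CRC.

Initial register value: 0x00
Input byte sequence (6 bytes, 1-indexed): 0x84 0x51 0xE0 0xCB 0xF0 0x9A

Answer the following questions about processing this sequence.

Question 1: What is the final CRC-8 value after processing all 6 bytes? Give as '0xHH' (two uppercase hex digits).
After byte 1 (0x84): reg=0x95
After byte 2 (0x51): reg=0x52
After byte 3 (0xE0): reg=0x17
After byte 4 (0xCB): reg=0x1A
After byte 5 (0xF0): reg=0x98
After byte 6 (0x9A): reg=0x0E

Answer: 0x0E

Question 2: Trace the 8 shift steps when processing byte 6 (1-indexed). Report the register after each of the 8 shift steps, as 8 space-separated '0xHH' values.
After byte 1 (0x84): reg=0x95
After byte 2 (0x51): reg=0x52
After byte 3 (0xE0): reg=0x17
After byte 4 (0xCB): reg=0x1A
After byte 5 (0xF0): reg=0x98
Register before byte 6: 0x98
After XOR with byte 0x9A: 0x02

Answer: 0x04 0x08 0x10 0x20 0x40 0x80 0x07 0x0E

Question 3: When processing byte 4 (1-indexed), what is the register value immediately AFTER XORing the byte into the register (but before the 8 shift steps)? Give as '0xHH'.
Answer: 0xDC

Derivation:
Register before byte 4: 0x17
Byte 4: 0xCB
0x17 XOR 0xCB = 0xDC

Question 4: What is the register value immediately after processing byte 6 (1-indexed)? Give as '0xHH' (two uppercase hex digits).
Answer: 0x0E

Derivation:
After byte 1 (0x84): reg=0x95
After byte 2 (0x51): reg=0x52
After byte 3 (0xE0): reg=0x17
After byte 4 (0xCB): reg=0x1A
After byte 5 (0xF0): reg=0x98
After byte 6 (0x9A): reg=0x0E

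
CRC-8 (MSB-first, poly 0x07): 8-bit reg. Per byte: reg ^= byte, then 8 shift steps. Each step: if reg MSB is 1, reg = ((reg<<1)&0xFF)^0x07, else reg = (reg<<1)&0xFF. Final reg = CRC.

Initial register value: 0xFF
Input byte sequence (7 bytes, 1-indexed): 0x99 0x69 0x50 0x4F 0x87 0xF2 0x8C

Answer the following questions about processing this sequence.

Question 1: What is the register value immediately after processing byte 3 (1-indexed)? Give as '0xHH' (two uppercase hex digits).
Answer: 0x47

Derivation:
After byte 1 (0x99): reg=0x35
After byte 2 (0x69): reg=0x93
After byte 3 (0x50): reg=0x47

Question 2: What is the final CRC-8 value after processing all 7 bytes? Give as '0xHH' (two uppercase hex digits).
Answer: 0x3E

Derivation:
After byte 1 (0x99): reg=0x35
After byte 2 (0x69): reg=0x93
After byte 3 (0x50): reg=0x47
After byte 4 (0x4F): reg=0x38
After byte 5 (0x87): reg=0x34
After byte 6 (0xF2): reg=0x5C
After byte 7 (0x8C): reg=0x3E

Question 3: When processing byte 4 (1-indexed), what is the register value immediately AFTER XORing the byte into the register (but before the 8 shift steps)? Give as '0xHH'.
Register before byte 4: 0x47
Byte 4: 0x4F
0x47 XOR 0x4F = 0x08

Answer: 0x08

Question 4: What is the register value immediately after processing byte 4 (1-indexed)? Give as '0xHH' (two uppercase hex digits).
After byte 1 (0x99): reg=0x35
After byte 2 (0x69): reg=0x93
After byte 3 (0x50): reg=0x47
After byte 4 (0x4F): reg=0x38

Answer: 0x38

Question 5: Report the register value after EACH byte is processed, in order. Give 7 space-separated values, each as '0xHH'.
0x35 0x93 0x47 0x38 0x34 0x5C 0x3E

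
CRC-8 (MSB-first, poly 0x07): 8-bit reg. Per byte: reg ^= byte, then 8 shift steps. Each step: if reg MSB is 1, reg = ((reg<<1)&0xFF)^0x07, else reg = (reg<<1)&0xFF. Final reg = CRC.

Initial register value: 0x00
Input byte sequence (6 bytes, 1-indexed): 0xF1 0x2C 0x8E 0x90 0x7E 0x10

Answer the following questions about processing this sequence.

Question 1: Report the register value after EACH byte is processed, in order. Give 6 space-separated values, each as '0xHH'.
0xD9 0xC5 0xF6 0x35 0xF6 0xBC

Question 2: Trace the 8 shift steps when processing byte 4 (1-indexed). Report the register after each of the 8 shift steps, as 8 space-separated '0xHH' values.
Answer: 0xCC 0x9F 0x39 0x72 0xE4 0xCF 0x99 0x35

Derivation:
After byte 1 (0xF1): reg=0xD9
After byte 2 (0x2C): reg=0xC5
After byte 3 (0x8E): reg=0xF6
Register before byte 4: 0xF6
After XOR with byte 0x90: 0x66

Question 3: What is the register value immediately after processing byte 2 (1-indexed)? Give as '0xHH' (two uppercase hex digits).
Answer: 0xC5

Derivation:
After byte 1 (0xF1): reg=0xD9
After byte 2 (0x2C): reg=0xC5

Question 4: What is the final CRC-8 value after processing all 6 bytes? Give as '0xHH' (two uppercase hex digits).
Answer: 0xBC

Derivation:
After byte 1 (0xF1): reg=0xD9
After byte 2 (0x2C): reg=0xC5
After byte 3 (0x8E): reg=0xF6
After byte 4 (0x90): reg=0x35
After byte 5 (0x7E): reg=0xF6
After byte 6 (0x10): reg=0xBC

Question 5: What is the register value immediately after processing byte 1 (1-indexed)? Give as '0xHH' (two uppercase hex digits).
Answer: 0xD9

Derivation:
After byte 1 (0xF1): reg=0xD9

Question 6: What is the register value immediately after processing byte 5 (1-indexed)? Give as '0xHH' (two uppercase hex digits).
After byte 1 (0xF1): reg=0xD9
After byte 2 (0x2C): reg=0xC5
After byte 3 (0x8E): reg=0xF6
After byte 4 (0x90): reg=0x35
After byte 5 (0x7E): reg=0xF6

Answer: 0xF6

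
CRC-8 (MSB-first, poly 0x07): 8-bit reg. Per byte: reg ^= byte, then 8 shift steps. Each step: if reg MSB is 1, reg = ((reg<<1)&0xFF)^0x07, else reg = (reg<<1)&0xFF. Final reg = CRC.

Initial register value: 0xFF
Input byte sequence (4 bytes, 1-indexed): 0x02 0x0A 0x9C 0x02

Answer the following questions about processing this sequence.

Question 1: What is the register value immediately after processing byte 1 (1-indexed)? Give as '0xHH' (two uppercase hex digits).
After byte 1 (0x02): reg=0xFD

Answer: 0xFD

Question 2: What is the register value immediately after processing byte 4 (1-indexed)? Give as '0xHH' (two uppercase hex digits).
Answer: 0x69

Derivation:
After byte 1 (0x02): reg=0xFD
After byte 2 (0x0A): reg=0xCB
After byte 3 (0x9C): reg=0xA2
After byte 4 (0x02): reg=0x69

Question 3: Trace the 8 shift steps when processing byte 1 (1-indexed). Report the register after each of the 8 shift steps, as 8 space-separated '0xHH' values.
Register before byte 1: 0xFF
After XOR with byte 0x02: 0xFD

Answer: 0xFD 0xFD 0xFD 0xFD 0xFD 0xFD 0xFD 0xFD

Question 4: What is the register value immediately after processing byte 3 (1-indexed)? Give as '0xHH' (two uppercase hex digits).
After byte 1 (0x02): reg=0xFD
After byte 2 (0x0A): reg=0xCB
After byte 3 (0x9C): reg=0xA2

Answer: 0xA2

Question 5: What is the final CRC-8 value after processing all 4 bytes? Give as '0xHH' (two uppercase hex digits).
After byte 1 (0x02): reg=0xFD
After byte 2 (0x0A): reg=0xCB
After byte 3 (0x9C): reg=0xA2
After byte 4 (0x02): reg=0x69

Answer: 0x69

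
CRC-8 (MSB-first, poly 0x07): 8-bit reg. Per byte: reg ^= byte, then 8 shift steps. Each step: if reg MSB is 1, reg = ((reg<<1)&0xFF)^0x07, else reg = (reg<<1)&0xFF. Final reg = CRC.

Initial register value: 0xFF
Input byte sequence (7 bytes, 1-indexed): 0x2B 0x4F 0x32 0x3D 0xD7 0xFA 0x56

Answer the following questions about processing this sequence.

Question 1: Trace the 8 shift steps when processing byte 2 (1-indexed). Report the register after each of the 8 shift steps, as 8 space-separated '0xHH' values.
Answer: 0xDA 0xB3 0x61 0xC2 0x83 0x01 0x02 0x04

Derivation:
After byte 1 (0x2B): reg=0x22
Register before byte 2: 0x22
After XOR with byte 0x4F: 0x6D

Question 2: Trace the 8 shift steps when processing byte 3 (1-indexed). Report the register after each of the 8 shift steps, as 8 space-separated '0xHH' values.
Answer: 0x6C 0xD8 0xB7 0x69 0xD2 0xA3 0x41 0x82

Derivation:
After byte 1 (0x2B): reg=0x22
After byte 2 (0x4F): reg=0x04
Register before byte 3: 0x04
After XOR with byte 0x32: 0x36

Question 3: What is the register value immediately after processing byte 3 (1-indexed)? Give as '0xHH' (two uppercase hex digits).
Answer: 0x82

Derivation:
After byte 1 (0x2B): reg=0x22
After byte 2 (0x4F): reg=0x04
After byte 3 (0x32): reg=0x82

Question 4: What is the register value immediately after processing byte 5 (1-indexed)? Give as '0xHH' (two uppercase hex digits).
After byte 1 (0x2B): reg=0x22
After byte 2 (0x4F): reg=0x04
After byte 3 (0x32): reg=0x82
After byte 4 (0x3D): reg=0x34
After byte 5 (0xD7): reg=0xA7

Answer: 0xA7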